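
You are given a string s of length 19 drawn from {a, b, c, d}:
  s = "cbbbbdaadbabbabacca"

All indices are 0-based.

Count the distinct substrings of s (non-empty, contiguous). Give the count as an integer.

167

rank→(start, suffix):
  0 → (18, 'a')
  1 → (6, 'aadbabbabacca')
  2 → (13, 'abacca')
  3 → (10, 'abbabacca')
  4 → (15, 'acca')
  5 → (7, 'adbabbabacca')
  6 → (12, 'babacca')
  7 → (9, 'babbabacca')
  8 → (14, 'bacca')
  9 → (11, 'bbabacca')
  10 → (1, 'bbbbdaadbabbabacca')
  11 → (2, 'bbbdaadbabbabacca')
  12 → (3, 'bbdaadbabbabacca')
  13 → (4, 'bdaadbabbabacca')
  14 → (17, 'ca')
  15 → (0, 'cbbbbdaadbabbabacca')
  16 → (16, 'cca')
  17 → (5, 'daadbabbabacca')
  18 → (8, 'dbabbabacca')

SA = [18, 6, 13, 10, 15, 7, 12, 9, 14, 11, 1, 2, 3, 4, 17, 0, 16, 5, 8]
rank  pair      lcp
   1  s[18:],s[6:]  1  'a'
   2  s[6:],s[13:]  1  'a'
   3  s[13:],s[10:]  2  'ab'
   4  s[10:],s[15:]  1  'a'
   5  s[15:],s[7:]  1  'a'
   6  s[7:],s[12:]  0  ''
   7  s[12:],s[9:]  3  'bab'
   8  s[9:],s[14:]  2  'ba'
   9  s[14:],s[11:]  1  'b'
  10  s[11:],s[1:]  2  'bb'
  11  s[1:],s[2:]  3  'bbb'
  12  s[2:],s[3:]  2  'bb'
  13  s[3:],s[4:]  1  'b'
  14  s[4:],s[17:]  0  ''
  15  s[17:],s[0:]  1  'c'
  16  s[0:],s[16:]  1  'c'
  17  s[16:],s[5:]  0  ''
  18  s[5:],s[8:]  1  'd'

n(n+1)/2 = 19·20/2 = 190
Σ LCP = 0 + 1 + 1 + 2 + 1 + 1 + 0 + 3 + 2 + 1 + 2 + 3 + 2 + 1 + 0 + 1 + 1 + 0 + 1 = 23
distinct = 190 − 23 = 167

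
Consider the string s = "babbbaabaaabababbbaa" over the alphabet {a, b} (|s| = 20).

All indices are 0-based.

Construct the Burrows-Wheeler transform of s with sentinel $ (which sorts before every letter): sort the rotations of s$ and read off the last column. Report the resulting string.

aabbbaaabbbbabaa$bbaa

rank  rotation               last
    0  $babbbaabaaabababbbaa  a
    1  a$babbbaabaaabababbba  a
    2  aa$babbbaabaaabababbb  b
    3  aaabababbbaa$babbbaab  b
    4  aabaaabababbbaa$babbb  b
    5  aabababbbaa$babbbaaba  a
    6  abaaabababbbaa$babbba  a
    7  abababbbaa$babbbaabaa  a
    8  ababbbaa$babbbaabaaab  b
    9  abbbaa$babbbaabaaabab  b
   10  abbbaabaaabababbbaa$b  b
   11  baa$babbbaabaaabababb  b
   12  baaabababbbaa$babbbaa  a
   13  baabaaabababbbaa$babb  b
   14  bababbbaa$babbbaabaaa  a
   15  babbbaa$babbbaabaaaba  a
   16  babbbaabaaabababbbaa$  $
   17  bbaa$babbbaabaaababab  b
   18  bbaabaaabababbbaa$bab  b
   19  bbbaa$babbbaabaaababa  a
   20  bbbaabaaabababbbaa$ba  a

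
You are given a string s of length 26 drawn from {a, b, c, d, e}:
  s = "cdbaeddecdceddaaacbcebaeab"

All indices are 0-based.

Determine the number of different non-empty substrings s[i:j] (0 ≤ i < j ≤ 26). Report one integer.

321

sorted suffixes:
  #0 SA[0]=14  'aaacbcebaeab'
  #1 SA[1]=15  'aacbcebaeab'
  #2 SA[2]=24  'ab'
  #3 SA[3]=16  'acbcebaeab'
  #4 SA[4]=22  'aeab'
  #5 SA[5]=3  'aeddecdceddaaacbcebaeab'
  #6 SA[6]=25  'b'
  #7 SA[7]=21  'baeab'
  #8 SA[8]=2  'baeddecdceddaaacbcebaeab'
  #9 SA[9]=18  'bcebaeab'
  #10 SA[10]=17  'cbcebaeab'
  #11 SA[11]=0  'cdbaeddecdceddaaacbcebaeab'
  #12 SA[12]=8  'cdceddaaacbcebaeab'
  #13 SA[13]=19  'cebaeab'
  #14 SA[14]=10  'ceddaaacbcebaeab'
  #15 SA[15]=13  'daaacbcebaeab'
  #16 SA[16]=1  'dbaeddecdceddaaacbcebaeab'
  #17 SA[17]=9  'dceddaaacbcebaeab'
  #18 SA[18]=12  'ddaaacbcebaeab'
  #19 SA[19]=5  'ddecdceddaaacbcebaeab'
  #20 SA[20]=6  'decdceddaaacbcebaeab'
  #21 SA[21]=23  'eab'
  #22 SA[22]=20  'ebaeab'
  #23 SA[23]=7  'ecdceddaaacbcebaeab'
  #24 SA[24]=11  'eddaaacbcebaeab'
  #25 SA[25]=4  'eddecdceddaaacbcebaeab'

SA = [14, 15, 24, 16, 22, 3, 25, 21, 2, 18, 17, 0, 8, 19, 10, 13, 1, 9, 12, 5, 6, 23, 20, 7, 11, 4]
rank  pair      lcp
   1  s[14:],s[15:]  2  'aa'
   2  s[15:],s[24:]  1  'a'
   3  s[24:],s[16:]  1  'a'
   4  s[16:],s[22:]  1  'a'
   5  s[22:],s[3:]  2  'ae'
   6  s[3:],s[25:]  0  ''
   7  s[25:],s[21:]  1  'b'
   8  s[21:],s[2:]  3  'bae'
   9  s[2:],s[18:]  1  'b'
  10  s[18:],s[17:]  0  ''
  11  s[17:],s[0:]  1  'c'
  12  s[0:],s[8:]  2  'cd'
  13  s[8:],s[19:]  1  'c'
  14  s[19:],s[10:]  2  'ce'
  15  s[10:],s[13:]  0  ''
  16  s[13:],s[1:]  1  'd'
  17  s[1:],s[9:]  1  'd'
  18  s[9:],s[12:]  1  'd'
  19  s[12:],s[5:]  2  'dd'
  20  s[5:],s[6:]  1  'd'
  21  s[6:],s[23:]  0  ''
  22  s[23:],s[20:]  1  'e'
  23  s[20:],s[7:]  1  'e'
  24  s[7:],s[11:]  1  'e'
  25  s[11:],s[4:]  3  'edd'

n(n+1)/2 = 26·27/2 = 351
Σ LCP = 0 + 2 + 1 + 1 + 1 + 2 + 0 + 1 + 3 + 1 + 0 + 1 + 2 + 1 + 2 + 0 + 1 + 1 + 1 + 2 + 1 + 0 + 1 + 1 + 1 + 3 = 30
distinct = 351 − 30 = 321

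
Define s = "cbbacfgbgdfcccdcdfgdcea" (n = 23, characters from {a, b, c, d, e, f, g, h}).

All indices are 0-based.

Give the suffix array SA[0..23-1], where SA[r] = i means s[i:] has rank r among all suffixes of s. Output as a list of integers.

sorted suffixes:
  #0 SA[0]=22  'a'
  #1 SA[1]=3  'acfgbgdfcccdcdfgdcea'
  #2 SA[2]=2  'bacfgbgdfcccdcdfgdcea'
  #3 SA[3]=1  'bbacfgbgdfcccdcdfgdcea'
  #4 SA[4]=7  'bgdfcccdcdfgdcea'
  #5 SA[5]=0  'cbbacfgbgdfcccdcdfgdcea'
  #6 SA[6]=11  'cccdcdfgdcea'
  #7 SA[7]=12  'ccdcdfgdcea'
  #8 SA[8]=13  'cdcdfgdcea'
  #9 SA[9]=15  'cdfgdcea'
  #10 SA[10]=20  'cea'
  #11 SA[11]=4  'cfgbgdfcccdcdfgdcea'
  #12 SA[12]=14  'dcdfgdcea'
  #13 SA[13]=19  'dcea'
  #14 SA[14]=9  'dfcccdcdfgdcea'
  #15 SA[15]=16  'dfgdcea'
  #16 SA[16]=21  'ea'
  #17 SA[17]=10  'fcccdcdfgdcea'
  #18 SA[18]=5  'fgbgdfcccdcdfgdcea'
  #19 SA[19]=17  'fgdcea'
  #20 SA[20]=6  'gbgdfcccdcdfgdcea'
  #21 SA[21]=18  'gdcea'
  #22 SA[22]=8  'gdfcccdcdfgdcea'

[22, 3, 2, 1, 7, 0, 11, 12, 13, 15, 20, 4, 14, 19, 9, 16, 21, 10, 5, 17, 6, 18, 8]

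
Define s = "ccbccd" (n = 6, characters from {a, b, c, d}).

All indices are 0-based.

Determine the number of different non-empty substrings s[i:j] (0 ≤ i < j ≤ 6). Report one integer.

rank→(start, suffix):
  0 → (2, 'bccd')
  1 → (1, 'cbccd')
  2 → (0, 'ccbccd')
  3 → (3, 'ccd')
  4 → (4, 'cd')
  5 → (5, 'd')

SA = [2, 1, 0, 3, 4, 5]
rank  pair      lcp
   1  s[2:],s[1:]  0  ''
   2  s[1:],s[0:]  1  'c'
   3  s[0:],s[3:]  2  'cc'
   4  s[3:],s[4:]  1  'c'
   5  s[4:],s[5:]  0  ''

n(n+1)/2 = 6·7/2 = 21
Σ LCP = 0 + 0 + 1 + 2 + 1 + 0 = 4
distinct = 21 − 4 = 17

17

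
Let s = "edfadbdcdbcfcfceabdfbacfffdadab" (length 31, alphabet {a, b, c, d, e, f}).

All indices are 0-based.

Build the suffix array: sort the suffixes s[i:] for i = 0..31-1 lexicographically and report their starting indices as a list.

sorted suffixes:
  #0 SA[0]=29  'ab'
  #1 SA[1]=16  'abdfbacfffdadab'
  #2 SA[2]=21  'acfffdadab'
  #3 SA[3]=27  'adab'
  #4 SA[4]=3  'adbdcdbcfcfceabdfbacfffdadab'
  #5 SA[5]=30  'b'
  #6 SA[6]=20  'bacfffdadab'
  #7 SA[7]=9  'bcfcfceabdfbacfffdadab'
  #8 SA[8]=5  'bdcdbcfcfceabdfbacfffdadab'
  #9 SA[9]=17  'bdfbacfffdadab'
  #10 SA[10]=7  'cdbcfcfceabdfbacfffdadab'
  #11 SA[11]=14  'ceabdfbacfffdadab'
  #12 SA[12]=12  'cfceabdfbacfffdadab'
  #13 SA[13]=10  'cfcfceabdfbacfffdadab'
  #14 SA[14]=22  'cfffdadab'
  #15 SA[15]=28  'dab'
  #16 SA[16]=26  'dadab'
  #17 SA[17]=8  'dbcfcfceabdfbacfffdadab'
  #18 SA[18]=4  'dbdcdbcfcfceabdfbacfffdadab'
  #19 SA[19]=6  'dcdbcfcfceabdfbacfffdadab'
  #20 SA[20]=1  'dfadbdcdbcfcfceabdfbacfffdadab'
  #21 SA[21]=18  'dfbacfffdadab'
  #22 SA[22]=15  'eabdfbacfffdadab'
  #23 SA[23]=0  'edfadbdcdbcfcfceabdfbacfffdadab'
  #24 SA[24]=2  'fadbdcdbcfcfceabdfbacfffdadab'
  #25 SA[25]=19  'fbacfffdadab'
  #26 SA[26]=13  'fceabdfbacfffdadab'
  #27 SA[27]=11  'fcfceabdfbacfffdadab'
  #28 SA[28]=25  'fdadab'
  #29 SA[29]=24  'ffdadab'
  #30 SA[30]=23  'fffdadab'

[29, 16, 21, 27, 3, 30, 20, 9, 5, 17, 7, 14, 12, 10, 22, 28, 26, 8, 4, 6, 1, 18, 15, 0, 2, 19, 13, 11, 25, 24, 23]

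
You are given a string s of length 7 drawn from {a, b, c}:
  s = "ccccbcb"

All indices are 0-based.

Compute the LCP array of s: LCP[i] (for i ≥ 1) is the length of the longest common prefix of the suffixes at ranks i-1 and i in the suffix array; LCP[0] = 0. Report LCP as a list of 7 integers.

rank→(start, suffix):
  0 → (6, 'b')
  1 → (4, 'bcb')
  2 → (5, 'cb')
  3 → (3, 'cbcb')
  4 → (2, 'ccbcb')
  5 → (1, 'cccbcb')
  6 → (0, 'ccccbcb')

SA = [6, 4, 5, 3, 2, 1, 0]
[i] adj suffixes → lcp
  [1] 6/4 → 1 ('b')
  [2] 4/5 → 0 ('')
  [3] 5/3 → 2 ('cb')
  [4] 3/2 → 1 ('c')
  [5] 2/1 → 2 ('cc')
  [6] 1/0 → 3 ('ccc')

[0, 1, 0, 2, 1, 2, 3]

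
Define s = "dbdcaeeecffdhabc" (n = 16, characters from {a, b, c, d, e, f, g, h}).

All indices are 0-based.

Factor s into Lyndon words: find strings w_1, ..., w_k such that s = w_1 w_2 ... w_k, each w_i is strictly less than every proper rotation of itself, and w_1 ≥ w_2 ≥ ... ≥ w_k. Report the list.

emit factor 1: 'd' (i=0, period=1)
emit factor 2: 'bdc' (i=1, period=3)
emit factor 3: 'aeeecffdh' (i=4, period=9)
emit factor 4: 'abc' (i=13, period=3)

["d", "bdc", "aeeecffdh", "abc"]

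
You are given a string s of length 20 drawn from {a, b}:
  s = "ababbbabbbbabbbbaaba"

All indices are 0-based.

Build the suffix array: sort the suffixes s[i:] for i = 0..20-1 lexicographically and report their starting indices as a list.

rank | idx | suffix
   0 |  19 | a
   1 |  16 | aaba
   2 |  17 | aba
   3 |   0 | ababbbabbbbabbbbaaba
   4 |   2 | abbbabbbbabbbbaaba
   5 |  11 | abbbbaaba
   6 |   6 | abbbbabbbbaaba
   7 |  18 | ba
   8 |  15 | baaba
   9 |   1 | babbbabbbbabbbbaaba
  10 |  10 | babbbbaaba
  11 |   5 | babbbbabbbbaaba
  12 |  14 | bbaaba
  13 |   9 | bbabbbbaaba
  14 |   4 | bbabbbbabbbbaaba
  15 |  13 | bbbaaba
  16 |   8 | bbbabbbbaaba
  17 |   3 | bbbabbbbabbbbaaba
  18 |  12 | bbbbaaba
  19 |   7 | bbbbabbbbaaba

[19, 16, 17, 0, 2, 11, 6, 18, 15, 1, 10, 5, 14, 9, 4, 13, 8, 3, 12, 7]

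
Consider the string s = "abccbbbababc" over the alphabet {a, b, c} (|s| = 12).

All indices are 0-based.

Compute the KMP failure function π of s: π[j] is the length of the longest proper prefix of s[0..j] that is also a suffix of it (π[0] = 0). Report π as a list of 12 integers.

π[0] = 0
j=1 s[j]='b': π[1]=0 (border '')
j=2 s[j]='c': π[2]=0 (border '')
j=3 s[j]='c': π[3]=0 (border '')
j=4 s[j]='b': π[4]=0 (border '')
j=5 s[j]='b': π[5]=0 (border '')
j=6 s[j]='b': π[6]=0 (border '')
j=7 s[j]='a': π[7]=1 (border 'a')
j=8 s[j]='b': π[8]=2 (border 'ab')
j=9 s[j]='a': k: 2→0; π[9]=1 (border 'a')
j=10 s[j]='b': π[10]=2 (border 'ab')
j=11 s[j]='c': π[11]=3 (border 'abc')

[0, 0, 0, 0, 0, 0, 0, 1, 2, 1, 2, 3]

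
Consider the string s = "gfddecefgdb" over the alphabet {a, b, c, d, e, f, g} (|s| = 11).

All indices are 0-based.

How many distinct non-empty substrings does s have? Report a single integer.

sorted suffixes:
  #0 SA[0]=10  'b'
  #1 SA[1]=5  'cefgdb'
  #2 SA[2]=9  'db'
  #3 SA[3]=2  'ddecefgdb'
  #4 SA[4]=3  'decefgdb'
  #5 SA[5]=4  'ecefgdb'
  #6 SA[6]=6  'efgdb'
  #7 SA[7]=1  'fddecefgdb'
  #8 SA[8]=7  'fgdb'
  #9 SA[9]=8  'gdb'
  #10 SA[10]=0  'gfddecefgdb'

SA = [10, 5, 9, 2, 3, 4, 6, 1, 7, 8, 0]
rank  pair      lcp
   1  s[10:],s[5:]  0  ''
   2  s[5:],s[9:]  0  ''
   3  s[9:],s[2:]  1  'd'
   4  s[2:],s[3:]  1  'd'
   5  s[3:],s[4:]  0  ''
   6  s[4:],s[6:]  1  'e'
   7  s[6:],s[1:]  0  ''
   8  s[1:],s[7:]  1  'f'
   9  s[7:],s[8:]  0  ''
  10  s[8:],s[0:]  1  'g'

n(n+1)/2 = 11·12/2 = 66
Σ LCP = 0 + 0 + 0 + 1 + 1 + 0 + 1 + 0 + 1 + 0 + 1 = 5
distinct = 66 − 5 = 61

61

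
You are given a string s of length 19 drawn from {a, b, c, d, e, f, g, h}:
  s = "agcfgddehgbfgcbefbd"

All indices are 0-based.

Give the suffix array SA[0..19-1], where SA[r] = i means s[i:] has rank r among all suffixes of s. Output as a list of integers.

[0, 17, 14, 10, 13, 2, 18, 5, 6, 15, 7, 16, 11, 3, 9, 12, 1, 4, 8]

rank | idx | suffix
   0 |   0 | agcfgddehgbfgcbefbd
   1 |  17 | bd
   2 |  14 | befbd
   3 |  10 | bfgcbefbd
   4 |  13 | cbefbd
   5 |   2 | cfgddehgbfgcbefbd
   6 |  18 | d
   7 |   5 | ddehgbfgcbefbd
   8 |   6 | dehgbfgcbefbd
   9 |  15 | efbd
  10 |   7 | ehgbfgcbefbd
  11 |  16 | fbd
  12 |  11 | fgcbefbd
  13 |   3 | fgddehgbfgcbefbd
  14 |   9 | gbfgcbefbd
  15 |  12 | gcbefbd
  16 |   1 | gcfgddehgbfgcbefbd
  17 |   4 | gddehgbfgcbefbd
  18 |   8 | hgbfgcbefbd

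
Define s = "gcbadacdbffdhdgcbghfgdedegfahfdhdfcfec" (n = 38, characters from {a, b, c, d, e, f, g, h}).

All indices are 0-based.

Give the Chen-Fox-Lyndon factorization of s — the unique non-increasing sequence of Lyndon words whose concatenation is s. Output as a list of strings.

["g", "c", "b", "ad", "acdbffdhdgcbghfgdedegfahfdhdfcfec"]

emit factor 1: 'g' (i=0, period=1)
emit factor 2: 'c' (i=1, period=1)
emit factor 3: 'b' (i=2, period=1)
emit factor 4: 'ad' (i=3, period=2)
emit factor 5: 'acdbffdhdgcbghfgdedegfahfdhdfcfec' (i=5, period=33)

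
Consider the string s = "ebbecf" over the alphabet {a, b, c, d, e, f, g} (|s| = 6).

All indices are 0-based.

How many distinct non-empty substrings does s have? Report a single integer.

rank | idx | suffix
   0 |   1 | bbecf
   1 |   2 | becf
   2 |   4 | cf
   3 |   0 | ebbecf
   4 |   3 | ecf
   5 |   5 | f

SA = [1, 2, 4, 0, 3, 5]
[i] adj suffixes → lcp
  [1] 1/2 → 1 ('b')
  [2] 2/4 → 0 ('')
  [3] 4/0 → 0 ('')
  [4] 0/3 → 1 ('e')
  [5] 3/5 → 0 ('')

n(n+1)/2 = 6·7/2 = 21
Σ LCP = 0 + 1 + 0 + 0 + 1 + 0 = 2
distinct = 21 − 2 = 19

19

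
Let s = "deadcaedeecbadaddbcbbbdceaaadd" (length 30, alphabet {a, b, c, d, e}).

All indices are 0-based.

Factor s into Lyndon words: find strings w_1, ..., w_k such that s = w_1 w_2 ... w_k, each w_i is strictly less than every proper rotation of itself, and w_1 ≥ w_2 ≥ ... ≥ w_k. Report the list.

emit factor 1: 'de' (i=0, period=2)
emit factor 2: 'adcaedeecb' (i=2, period=10)
emit factor 3: 'adaddbcbbbdce' (i=12, period=13)
emit factor 4: 'aaadd' (i=25, period=5)

["de", "adcaedeecb", "adaddbcbbbdce", "aaadd"]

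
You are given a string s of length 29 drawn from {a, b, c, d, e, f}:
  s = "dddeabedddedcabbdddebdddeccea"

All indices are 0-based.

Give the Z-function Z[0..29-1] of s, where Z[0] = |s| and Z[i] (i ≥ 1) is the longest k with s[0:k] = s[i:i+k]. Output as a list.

[29, 2, 1, 0, 0, 0, 0, 4, 2, 1, 0, 1, 0, 0, 0, 0, 4, 2, 1, 0, 0, 4, 2, 1, 0, 0, 0, 0, 0]

Z[0]=29
i=1: fresh scan; Z[1]=2 grow→box=[1,3)
i=2: min(r-i=1, Z[1]=2)=1; Z[2]=1
i=3: fresh scan; Z[3]=0
i=4: fresh scan; Z[4]=0
i=5: fresh scan; Z[5]=0
i=6: fresh scan; Z[6]=0
i=7: fresh scan; Z[7]=4 grow→box=[7,11)
i=8: min(r-i=3, Z[1]=2)=2; Z[8]=2
i=9: min(r-i=2, Z[2]=1)=1; Z[9]=1
i=10: min(r-i=1, Z[3]=0)=0; Z[10]=0
i=11: fresh scan; Z[11]=1 grow→box=[11,12)
i=12: fresh scan; Z[12]=0
i=13: fresh scan; Z[13]=0
i=14: fresh scan; Z[14]=0
i=15: fresh scan; Z[15]=0
i=16: fresh scan; Z[16]=4 grow→box=[16,20)
i=17: min(r-i=3, Z[1]=2)=2; Z[17]=2
i=18: min(r-i=2, Z[2]=1)=1; Z[18]=1
i=19: min(r-i=1, Z[3]=0)=0; Z[19]=0
i=20: fresh scan; Z[20]=0
i=21: fresh scan; Z[21]=4 grow→box=[21,25)
i=22: min(r-i=3, Z[1]=2)=2; Z[22]=2
i=23: min(r-i=2, Z[2]=1)=1; Z[23]=1
i=24: min(r-i=1, Z[3]=0)=0; Z[24]=0
i=25: fresh scan; Z[25]=0
i=26: fresh scan; Z[26]=0
i=27: fresh scan; Z[27]=0
i=28: fresh scan; Z[28]=0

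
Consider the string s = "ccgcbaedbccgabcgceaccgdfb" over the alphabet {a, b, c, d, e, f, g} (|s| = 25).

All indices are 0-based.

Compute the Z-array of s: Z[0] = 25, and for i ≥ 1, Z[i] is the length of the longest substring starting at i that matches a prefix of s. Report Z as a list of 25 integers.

[25, 1, 0, 1, 0, 0, 0, 0, 0, 3, 1, 0, 0, 0, 1, 0, 1, 0, 0, 3, 1, 0, 0, 0, 0]

Z[0]=25
i=1: outside box; Z[1]=1 grow→box=[1,2)
i=2: outside box; Z[2]=0
i=3: outside box; Z[3]=1 grow→box=[3,4)
i=4: outside box; Z[4]=0
i=5: outside box; Z[5]=0
i=6: outside box; Z[6]=0
i=7: outside box; Z[7]=0
i=8: outside box; Z[8]=0
i=9: outside box; Z[9]=3 grow→box=[9,12)
i=10: min(r-i=2, Z[1]=1)=1; Z[10]=1
i=11: min(r-i=1, Z[2]=0)=0; Z[11]=0
i=12: outside box; Z[12]=0
i=13: outside box; Z[13]=0
i=14: outside box; Z[14]=1 grow→box=[14,15)
i=15: outside box; Z[15]=0
i=16: outside box; Z[16]=1 grow→box=[16,17)
i=17: outside box; Z[17]=0
i=18: outside box; Z[18]=0
i=19: outside box; Z[19]=3 grow→box=[19,22)
i=20: min(r-i=2, Z[1]=1)=1; Z[20]=1
i=21: min(r-i=1, Z[2]=0)=0; Z[21]=0
i=22: outside box; Z[22]=0
i=23: outside box; Z[23]=0
i=24: outside box; Z[24]=0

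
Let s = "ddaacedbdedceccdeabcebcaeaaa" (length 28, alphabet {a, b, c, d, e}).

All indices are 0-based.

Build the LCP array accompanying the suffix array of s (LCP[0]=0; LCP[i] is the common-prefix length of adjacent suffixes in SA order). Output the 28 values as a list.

rank | idx | suffix
   0 |  27 | a
   1 |  26 | aa
   2 |  25 | aaa
   3 |   2 | aacedbdedceccdeabcebcaeaaa
   4 |  17 | abcebcaeaaa
   5 |   3 | acedbdedceccdeabcebcaeaaa
   6 |  23 | aeaaa
   7 |  21 | bcaeaaa
   8 |  18 | bcebcaeaaa
   9 |   7 | bdedceccdeabcebcaeaaa
  10 |  22 | caeaaa
  11 |  13 | ccdeabcebcaeaaa
  12 |  14 | cdeabcebcaeaaa
  13 |  19 | cebcaeaaa
  14 |  11 | ceccdeabcebcaeaaa
  15 |   4 | cedbdedceccdeabcebcaeaaa
  16 |   1 | daacedbdedceccdeabcebcaeaaa
  17 |   6 | dbdedceccdeabcebcaeaaa
  18 |  10 | dceccdeabcebcaeaaa
  19 |   0 | ddaacedbdedceccdeabcebcaeaaa
  20 |  15 | deabcebcaeaaa
  21 |   8 | dedceccdeabcebcaeaaa
  22 |  24 | eaaa
  23 |  16 | eabcebcaeaaa
  24 |  20 | ebcaeaaa
  25 |  12 | eccdeabcebcaeaaa
  26 |   5 | edbdedceccdeabcebcaeaaa
  27 |   9 | edceccdeabcebcaeaaa

SA = [27, 26, 25, 2, 17, 3, 23, 21, 18, 7, 22, 13, 14, 19, 11, 4, 1, 6, 10, 0, 15, 8, 24, 16, 20, 12, 5, 9]
[i] adj suffixes → lcp
  [1] 27/26 → 1 ('a')
  [2] 26/25 → 2 ('aa')
  [3] 25/2 → 2 ('aa')
  [4] 2/17 → 1 ('a')
  [5] 17/3 → 1 ('a')
  [6] 3/23 → 1 ('a')
  [7] 23/21 → 0 ('')
  [8] 21/18 → 2 ('bc')
  [9] 18/7 → 1 ('b')
  [10] 7/22 → 0 ('')
  [11] 22/13 → 1 ('c')
  [12] 13/14 → 1 ('c')
  [13] 14/19 → 1 ('c')
  [14] 19/11 → 2 ('ce')
  [15] 11/4 → 2 ('ce')
  [16] 4/1 → 0 ('')
  [17] 1/6 → 1 ('d')
  [18] 6/10 → 1 ('d')
  [19] 10/0 → 1 ('d')
  [20] 0/15 → 1 ('d')
  [21] 15/8 → 2 ('de')
  [22] 8/24 → 0 ('')
  [23] 24/16 → 2 ('ea')
  [24] 16/20 → 1 ('e')
  [25] 20/12 → 1 ('e')
  [26] 12/5 → 1 ('e')
  [27] 5/9 → 2 ('ed')

[0, 1, 2, 2, 1, 1, 1, 0, 2, 1, 0, 1, 1, 1, 2, 2, 0, 1, 1, 1, 1, 2, 0, 2, 1, 1, 1, 2]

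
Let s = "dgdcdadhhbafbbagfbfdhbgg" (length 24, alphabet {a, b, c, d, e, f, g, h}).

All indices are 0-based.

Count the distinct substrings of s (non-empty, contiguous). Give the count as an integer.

279

sorted suffixes:
  #0 SA[0]=5  'adhhbafbbagfbfdhbgg'
  #1 SA[1]=10  'afbbagfbfdhbgg'
  #2 SA[2]=14  'agfbfdhbgg'
  #3 SA[3]=9  'bafbbagfbfdhbgg'
  #4 SA[4]=13  'bagfbfdhbgg'
  #5 SA[5]=12  'bbagfbfdhbgg'
  #6 SA[6]=17  'bfdhbgg'
  #7 SA[7]=21  'bgg'
  #8 SA[8]=3  'cdadhhbafbbagfbfdhbgg'
  #9 SA[9]=4  'dadhhbafbbagfbfdhbgg'
  #10 SA[10]=2  'dcdadhhbafbbagfbfdhbgg'
  #11 SA[11]=0  'dgdcdadhhbafbbagfbfdhbgg'
  #12 SA[12]=19  'dhbgg'
  #13 SA[13]=6  'dhhbafbbagfbfdhbgg'
  #14 SA[14]=11  'fbbagfbfdhbgg'
  #15 SA[15]=16  'fbfdhbgg'
  #16 SA[16]=18  'fdhbgg'
  #17 SA[17]=23  'g'
  #18 SA[18]=1  'gdcdadhhbafbbagfbfdhbgg'
  #19 SA[19]=15  'gfbfdhbgg'
  #20 SA[20]=22  'gg'
  #21 SA[21]=8  'hbafbbagfbfdhbgg'
  #22 SA[22]=20  'hbgg'
  #23 SA[23]=7  'hhbafbbagfbfdhbgg'

SA = [5, 10, 14, 9, 13, 12, 17, 21, 3, 4, 2, 0, 19, 6, 11, 16, 18, 23, 1, 15, 22, 8, 20, 7]
rank  pair      lcp
   1  s[5:],s[10:]  1  'a'
   2  s[10:],s[14:]  1  'a'
   3  s[14:],s[9:]  0  ''
   4  s[9:],s[13:]  2  'ba'
   5  s[13:],s[12:]  1  'b'
   6  s[12:],s[17:]  1  'b'
   7  s[17:],s[21:]  1  'b'
   8  s[21:],s[3:]  0  ''
   9  s[3:],s[4:]  0  ''
  10  s[4:],s[2:]  1  'd'
  11  s[2:],s[0:]  1  'd'
  12  s[0:],s[19:]  1  'd'
  13  s[19:],s[6:]  2  'dh'
  14  s[6:],s[11:]  0  ''
  15  s[11:],s[16:]  2  'fb'
  16  s[16:],s[18:]  1  'f'
  17  s[18:],s[23:]  0  ''
  18  s[23:],s[1:]  1  'g'
  19  s[1:],s[15:]  1  'g'
  20  s[15:],s[22:]  1  'g'
  21  s[22:],s[8:]  0  ''
  22  s[8:],s[20:]  2  'hb'
  23  s[20:],s[7:]  1  'h'

n(n+1)/2 = 24·25/2 = 300
Σ LCP = 0 + 1 + 1 + 0 + 2 + 1 + 1 + 1 + 0 + 0 + 1 + 1 + 1 + 2 + 0 + 2 + 1 + 0 + 1 + 1 + 1 + 0 + 2 + 1 = 21
distinct = 300 − 21 = 279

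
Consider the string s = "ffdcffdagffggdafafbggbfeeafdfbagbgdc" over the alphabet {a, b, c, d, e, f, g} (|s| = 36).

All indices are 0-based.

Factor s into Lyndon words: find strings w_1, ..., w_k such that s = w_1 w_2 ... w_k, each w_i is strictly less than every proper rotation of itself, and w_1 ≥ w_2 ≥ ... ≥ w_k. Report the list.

emit factor 1: 'f' (i=0, period=1)
emit factor 2: 'f' (i=1, period=1)
emit factor 3: 'd' (i=2, period=1)
emit factor 4: 'cffd' (i=3, period=4)
emit factor 5: 'agffggd' (i=7, period=7)
emit factor 6: 'afafbggbfeeafdfbagbgdc' (i=14, period=22)

["f", "f", "d", "cffd", "agffggd", "afafbggbfeeafdfbagbgdc"]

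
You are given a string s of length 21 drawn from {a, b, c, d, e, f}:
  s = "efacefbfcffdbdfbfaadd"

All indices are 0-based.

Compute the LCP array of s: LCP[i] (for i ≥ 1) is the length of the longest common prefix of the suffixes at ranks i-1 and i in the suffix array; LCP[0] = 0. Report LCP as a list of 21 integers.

[0, 1, 1, 0, 1, 2, 0, 1, 0, 1, 1, 1, 0, 2, 0, 2, 1, 3, 1, 1, 1]

sorted suffixes:
  #0 SA[0]=17  'aadd'
  #1 SA[1]=2  'acefbfcffdbdfbfaadd'
  #2 SA[2]=18  'add'
  #3 SA[3]=12  'bdfbfaadd'
  #4 SA[4]=15  'bfaadd'
  #5 SA[5]=6  'bfcffdbdfbfaadd'
  #6 SA[6]=3  'cefbfcffdbdfbfaadd'
  #7 SA[7]=8  'cffdbdfbfaadd'
  #8 SA[8]=20  'd'
  #9 SA[9]=11  'dbdfbfaadd'
  #10 SA[10]=19  'dd'
  #11 SA[11]=13  'dfbfaadd'
  #12 SA[12]=0  'efacefbfcffdbdfbfaadd'
  #13 SA[13]=4  'efbfcffdbdfbfaadd'
  #14 SA[14]=16  'faadd'
  #15 SA[15]=1  'facefbfcffdbdfbfaadd'
  #16 SA[16]=14  'fbfaadd'
  #17 SA[17]=5  'fbfcffdbdfbfaadd'
  #18 SA[18]=7  'fcffdbdfbfaadd'
  #19 SA[19]=10  'fdbdfbfaadd'
  #20 SA[20]=9  'ffdbdfbfaadd'

SA = [17, 2, 18, 12, 15, 6, 3, 8, 20, 11, 19, 13, 0, 4, 16, 1, 14, 5, 7, 10, 9]
i: (SA[i-1],SA[i]) lcp shared
  1: (17,2) 1 'a'
  2: (2,18) 1 'a'
  3: (18,12) 0 ''
  4: (12,15) 1 'b'
  5: (15,6) 2 'bf'
  6: (6,3) 0 ''
  7: (3,8) 1 'c'
  8: (8,20) 0 ''
  9: (20,11) 1 'd'
  10: (11,19) 1 'd'
  11: (19,13) 1 'd'
  12: (13,0) 0 ''
  13: (0,4) 2 'ef'
  14: (4,16) 0 ''
  15: (16,1) 2 'fa'
  16: (1,14) 1 'f'
  17: (14,5) 3 'fbf'
  18: (5,7) 1 'f'
  19: (7,10) 1 'f'
  20: (10,9) 1 'f'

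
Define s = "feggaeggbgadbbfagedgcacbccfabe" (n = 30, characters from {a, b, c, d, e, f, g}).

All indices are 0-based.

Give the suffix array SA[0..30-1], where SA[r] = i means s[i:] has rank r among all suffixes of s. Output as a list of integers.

sorted suffixes:
  #0 SA[0]=27  'abe'
  #1 SA[1]=21  'acbccfabe'
  #2 SA[2]=10  'adbbfagedgcacbccfabe'
  #3 SA[3]=4  'aeggbgadbbfagedgcacbccfabe'
  #4 SA[4]=15  'agedgcacbccfabe'
  #5 SA[5]=12  'bbfagedgcacbccfabe'
  #6 SA[6]=23  'bccfabe'
  #7 SA[7]=28  'be'
  #8 SA[8]=13  'bfagedgcacbccfabe'
  #9 SA[9]=8  'bgadbbfagedgcacbccfabe'
  #10 SA[10]=20  'cacbccfabe'
  #11 SA[11]=22  'cbccfabe'
  #12 SA[12]=24  'ccfabe'
  #13 SA[13]=25  'cfabe'
  #14 SA[14]=11  'dbbfagedgcacbccfabe'
  #15 SA[15]=18  'dgcacbccfabe'
  #16 SA[16]=29  'e'
  #17 SA[17]=17  'edgcacbccfabe'
  #18 SA[18]=1  'eggaeggbgadbbfagedgcacbccfabe'
  #19 SA[19]=5  'eggbgadbbfagedgcacbccfabe'
  #20 SA[20]=26  'fabe'
  #21 SA[21]=14  'fagedgcacbccfabe'
  #22 SA[22]=0  'feggaeggbgadbbfagedgcacbccfabe'
  #23 SA[23]=9  'gadbbfagedgcacbccfabe'
  #24 SA[24]=3  'gaeggbgadbbfagedgcacbccfabe'
  #25 SA[25]=7  'gbgadbbfagedgcacbccfabe'
  #26 SA[26]=19  'gcacbccfabe'
  #27 SA[27]=16  'gedgcacbccfabe'
  #28 SA[28]=2  'ggaeggbgadbbfagedgcacbccfabe'
  #29 SA[29]=6  'ggbgadbbfagedgcacbccfabe'

[27, 21, 10, 4, 15, 12, 23, 28, 13, 8, 20, 22, 24, 25, 11, 18, 29, 17, 1, 5, 26, 14, 0, 9, 3, 7, 19, 16, 2, 6]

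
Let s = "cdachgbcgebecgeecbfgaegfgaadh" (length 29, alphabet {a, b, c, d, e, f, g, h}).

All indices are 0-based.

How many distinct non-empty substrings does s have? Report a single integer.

sorted suffixes:
  #0 SA[0]=25  'aadh'
  #1 SA[1]=2  'achgbcgebecgeecbfgaegfgaadh'
  #2 SA[2]=26  'adh'
  #3 SA[3]=20  'aegfgaadh'
  #4 SA[4]=6  'bcgebecgeecbfgaegfgaadh'
  #5 SA[5]=10  'becgeecbfgaegfgaadh'
  #6 SA[6]=17  'bfgaegfgaadh'
  #7 SA[7]=16  'cbfgaegfgaadh'
  #8 SA[8]=0  'cdachgbcgebecgeecbfgaegfgaadh'
  #9 SA[9]=7  'cgebecgeecbfgaegfgaadh'
  #10 SA[10]=12  'cgeecbfgaegfgaadh'
  #11 SA[11]=3  'chgbcgebecgeecbfgaegfgaadh'
  #12 SA[12]=1  'dachgbcgebecgeecbfgaegfgaadh'
  #13 SA[13]=27  'dh'
  #14 SA[14]=9  'ebecgeecbfgaegfgaadh'
  #15 SA[15]=15  'ecbfgaegfgaadh'
  #16 SA[16]=11  'ecgeecbfgaegfgaadh'
  #17 SA[17]=14  'eecbfgaegfgaadh'
  #18 SA[18]=21  'egfgaadh'
  #19 SA[19]=23  'fgaadh'
  #20 SA[20]=18  'fgaegfgaadh'
  #21 SA[21]=24  'gaadh'
  #22 SA[22]=19  'gaegfgaadh'
  #23 SA[23]=5  'gbcgebecgeecbfgaegfgaadh'
  #24 SA[24]=8  'gebecgeecbfgaegfgaadh'
  #25 SA[25]=13  'geecbfgaegfgaadh'
  #26 SA[26]=22  'gfgaadh'
  #27 SA[27]=28  'h'
  #28 SA[28]=4  'hgbcgebecgeecbfgaegfgaadh'

SA = [25, 2, 26, 20, 6, 10, 17, 16, 0, 7, 12, 3, 1, 27, 9, 15, 11, 14, 21, 23, 18, 24, 19, 5, 8, 13, 22, 28, 4]
rank  pair      lcp
   1  s[25:],s[2:]  1  'a'
   2  s[2:],s[26:]  1  'a'
   3  s[26:],s[20:]  1  'a'
   4  s[20:],s[6:]  0  ''
   5  s[6:],s[10:]  1  'b'
   6  s[10:],s[17:]  1  'b'
   7  s[17:],s[16:]  0  ''
   8  s[16:],s[0:]  1  'c'
   9  s[0:],s[7:]  1  'c'
  10  s[7:],s[12:]  3  'cge'
  11  s[12:],s[3:]  1  'c'
  12  s[3:],s[1:]  0  ''
  13  s[1:],s[27:]  1  'd'
  14  s[27:],s[9:]  0  ''
  15  s[9:],s[15:]  1  'e'
  16  s[15:],s[11:]  2  'ec'
  17  s[11:],s[14:]  1  'e'
  18  s[14:],s[21:]  1  'e'
  19  s[21:],s[23:]  0  ''
  20  s[23:],s[18:]  3  'fga'
  21  s[18:],s[24:]  0  ''
  22  s[24:],s[19:]  2  'ga'
  23  s[19:],s[5:]  1  'g'
  24  s[5:],s[8:]  1  'g'
  25  s[8:],s[13:]  2  'ge'
  26  s[13:],s[22:]  1  'g'
  27  s[22:],s[28:]  0  ''
  28  s[28:],s[4:]  1  'h'

n(n+1)/2 = 29·30/2 = 435
Σ LCP = 0 + 1 + 1 + 1 + 0 + 1 + 1 + 0 + 1 + 1 + 3 + 1 + 0 + 1 + 0 + 1 + 2 + 1 + 1 + 0 + 3 + 0 + 2 + 1 + 1 + 2 + 1 + 0 + 1 = 28
distinct = 435 − 28 = 407

407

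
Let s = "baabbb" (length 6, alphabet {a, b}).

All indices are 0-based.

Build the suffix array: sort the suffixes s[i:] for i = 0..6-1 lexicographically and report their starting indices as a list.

[1, 2, 5, 0, 4, 3]

rank→(start, suffix):
  0 → (1, 'aabbb')
  1 → (2, 'abbb')
  2 → (5, 'b')
  3 → (0, 'baabbb')
  4 → (4, 'bb')
  5 → (3, 'bbb')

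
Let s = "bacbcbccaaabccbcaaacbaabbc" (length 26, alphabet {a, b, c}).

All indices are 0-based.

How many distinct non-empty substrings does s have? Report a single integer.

sorted suffixes:
  #0 SA[0]=8  'aaabccbcaaacbaabbc'
  #1 SA[1]=16  'aaacbaabbc'
  #2 SA[2]=21  'aabbc'
  #3 SA[3]=9  'aabccbcaaacbaabbc'
  #4 SA[4]=17  'aacbaabbc'
  #5 SA[5]=22  'abbc'
  #6 SA[6]=10  'abccbcaaacbaabbc'
  #7 SA[7]=18  'acbaabbc'
  #8 SA[8]=1  'acbcbccaaabccbcaaacbaabbc'
  #9 SA[9]=20  'baabbc'
  #10 SA[10]=0  'bacbcbccaaabccbcaaacbaabbc'
  #11 SA[11]=23  'bbc'
  #12 SA[12]=24  'bc'
  #13 SA[13]=14  'bcaaacbaabbc'
  #14 SA[14]=3  'bcbccaaabccbcaaacbaabbc'
  #15 SA[15]=5  'bccaaabccbcaaacbaabbc'
  #16 SA[16]=11  'bccbcaaacbaabbc'
  #17 SA[17]=25  'c'
  #18 SA[18]=7  'caaabccbcaaacbaabbc'
  #19 SA[19]=15  'caaacbaabbc'
  #20 SA[20]=19  'cbaabbc'
  #21 SA[21]=13  'cbcaaacbaabbc'
  #22 SA[22]=2  'cbcbccaaabccbcaaacbaabbc'
  #23 SA[23]=4  'cbccaaabccbcaaacbaabbc'
  #24 SA[24]=6  'ccaaabccbcaaacbaabbc'
  #25 SA[25]=12  'ccbcaaacbaabbc'

SA = [8, 16, 21, 9, 17, 22, 10, 18, 1, 20, 0, 23, 24, 14, 3, 5, 11, 25, 7, 15, 19, 13, 2, 4, 6, 12]
i: (SA[i-1],SA[i]) lcp shared
  1: (8,16) 3 'aaa'
  2: (16,21) 2 'aa'
  3: (21,9) 3 'aab'
  4: (9,17) 2 'aa'
  5: (17,22) 1 'a'
  6: (22,10) 2 'ab'
  7: (10,18) 1 'a'
  8: (18,1) 3 'acb'
  9: (1,20) 0 ''
  10: (20,0) 2 'ba'
  11: (0,23) 1 'b'
  12: (23,24) 1 'b'
  13: (24,14) 2 'bc'
  14: (14,3) 2 'bc'
  15: (3,5) 2 'bc'
  16: (5,11) 3 'bcc'
  17: (11,25) 0 ''
  18: (25,7) 1 'c'
  19: (7,15) 4 'caaa'
  20: (15,19) 1 'c'
  21: (19,13) 2 'cb'
  22: (13,2) 3 'cbc'
  23: (2,4) 3 'cbc'
  24: (4,6) 1 'c'
  25: (6,12) 2 'cc'

n(n+1)/2 = 26·27/2 = 351
Σ LCP = 0 + 3 + 2 + 3 + 2 + 1 + 2 + 1 + 3 + 0 + 2 + 1 + 1 + 2 + 2 + 2 + 3 + 0 + 1 + 4 + 1 + 2 + 3 + 3 + 1 + 2 = 47
distinct = 351 − 47 = 304

304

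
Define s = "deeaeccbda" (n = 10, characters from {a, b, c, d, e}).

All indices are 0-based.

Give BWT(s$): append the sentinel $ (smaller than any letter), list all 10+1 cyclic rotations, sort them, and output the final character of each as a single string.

adecceb$ead

rank  rotation     last
    0  $deeaeccbda  a
    1  a$deeaeccbd  d
    2  aeccbda$dee  e
    3  bda$deeaecc  c
    4  cbda$deeaec  c
    5  ccbda$deeae  e
    6  da$deeaeccb  b
    7  deeaeccbda$  $
    8  eaeccbda$de  e
    9  eccbda$deea  a
   10  eeaeccbda$d  d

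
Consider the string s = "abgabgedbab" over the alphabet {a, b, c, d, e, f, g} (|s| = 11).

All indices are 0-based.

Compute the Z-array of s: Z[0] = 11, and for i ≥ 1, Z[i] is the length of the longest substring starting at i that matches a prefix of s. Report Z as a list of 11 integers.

Z[0]=11
i=1: i≥r, start 0; Z[1]=0
i=2: i≥r, start 0; Z[2]=0
i=3: i≥r, start 0; Z[3]=3 extend→box=[3,6)
i=4: min(r-i=2, Z[1]=0)=0; Z[4]=0
i=5: min(r-i=1, Z[2]=0)=0; Z[5]=0
i=6: i≥r, start 0; Z[6]=0
i=7: i≥r, start 0; Z[7]=0
i=8: i≥r, start 0; Z[8]=0
i=9: i≥r, start 0; Z[9]=2 extend→box=[9,11)
i=10: min(r-i=1, Z[1]=0)=0; Z[10]=0

[11, 0, 0, 3, 0, 0, 0, 0, 0, 2, 0]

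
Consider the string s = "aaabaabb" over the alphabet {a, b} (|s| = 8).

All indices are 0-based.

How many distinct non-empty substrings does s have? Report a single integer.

26

rank→(start, suffix):
  0 → (0, 'aaabaabb')
  1 → (1, 'aabaabb')
  2 → (4, 'aabb')
  3 → (2, 'abaabb')
  4 → (5, 'abb')
  5 → (7, 'b')
  6 → (3, 'baabb')
  7 → (6, 'bb')

SA = [0, 1, 4, 2, 5, 7, 3, 6]
i: (SA[i-1],SA[i]) lcp shared
  1: (0,1) 2 'aa'
  2: (1,4) 3 'aab'
  3: (4,2) 1 'a'
  4: (2,5) 2 'ab'
  5: (5,7) 0 ''
  6: (7,3) 1 'b'
  7: (3,6) 1 'b'

n(n+1)/2 = 8·9/2 = 36
Σ LCP = 0 + 2 + 3 + 1 + 2 + 0 + 1 + 1 = 10
distinct = 36 − 10 = 26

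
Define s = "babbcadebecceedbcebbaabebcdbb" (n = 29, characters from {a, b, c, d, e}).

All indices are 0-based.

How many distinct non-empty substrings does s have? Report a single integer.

rank→(start, suffix):
  0 → (20, 'aabebcdbb')
  1 → (1, 'abbcadebecceedbcebbaabebcdbb')
  2 → (21, 'abebcdbb')
  3 → (5, 'adebecceedbcebbaabebcdbb')
  4 → (28, 'b')
  5 → (19, 'baabebcdbb')
  6 → (0, 'babbcadebecceedbcebbaabebcdbb')
  7 → (27, 'bb')
  8 → (18, 'bbaabebcdbb')
  9 → (2, 'bbcadebecceedbcebbaabebcdbb')
  10 → (3, 'bcadebecceedbcebbaabebcdbb')
  11 → (24, 'bcdbb')
  12 → (15, 'bcebbaabebcdbb')
  13 → (22, 'bebcdbb')
  14 → (8, 'becceedbcebbaabebcdbb')
  15 → (4, 'cadebecceedbcebbaabebcdbb')
  16 → (10, 'cceedbcebbaabebcdbb')
  17 → (25, 'cdbb')
  18 → (16, 'cebbaabebcdbb')
  19 → (11, 'ceedbcebbaabebcdbb')
  20 → (26, 'dbb')
  21 → (14, 'dbcebbaabebcdbb')
  22 → (6, 'debecceedbcebbaabebcdbb')
  23 → (17, 'ebbaabebcdbb')
  24 → (23, 'ebcdbb')
  25 → (7, 'ebecceedbcebbaabebcdbb')
  26 → (9, 'ecceedbcebbaabebcdbb')
  27 → (13, 'edbcebbaabebcdbb')
  28 → (12, 'eedbcebbaabebcdbb')

SA = [20, 1, 21, 5, 28, 19, 0, 27, 18, 2, 3, 24, 15, 22, 8, 4, 10, 25, 16, 11, 26, 14, 6, 17, 23, 7, 9, 13, 12]
rank  pair      lcp
   1  s[20:],s[1:]  1  'a'
   2  s[1:],s[21:]  2  'ab'
   3  s[21:],s[5:]  1  'a'
   4  s[5:],s[28:]  0  ''
   5  s[28:],s[19:]  1  'b'
   6  s[19:],s[0:]  2  'ba'
   7  s[0:],s[27:]  1  'b'
   8  s[27:],s[18:]  2  'bb'
   9  s[18:],s[2:]  2  'bb'
  10  s[2:],s[3:]  1  'b'
  11  s[3:],s[24:]  2  'bc'
  12  s[24:],s[15:]  2  'bc'
  13  s[15:],s[22:]  1  'b'
  14  s[22:],s[8:]  2  'be'
  15  s[8:],s[4:]  0  ''
  16  s[4:],s[10:]  1  'c'
  17  s[10:],s[25:]  1  'c'
  18  s[25:],s[16:]  1  'c'
  19  s[16:],s[11:]  2  'ce'
  20  s[11:],s[26:]  0  ''
  21  s[26:],s[14:]  2  'db'
  22  s[14:],s[6:]  1  'd'
  23  s[6:],s[17:]  0  ''
  24  s[17:],s[23:]  2  'eb'
  25  s[23:],s[7:]  2  'eb'
  26  s[7:],s[9:]  1  'e'
  27  s[9:],s[13:]  1  'e'
  28  s[13:],s[12:]  1  'e'

n(n+1)/2 = 29·30/2 = 435
Σ LCP = 0 + 1 + 2 + 1 + 0 + 1 + 2 + 1 + 2 + 2 + 1 + 2 + 2 + 1 + 2 + 0 + 1 + 1 + 1 + 2 + 0 + 2 + 1 + 0 + 2 + 2 + 1 + 1 + 1 = 35
distinct = 435 − 35 = 400

400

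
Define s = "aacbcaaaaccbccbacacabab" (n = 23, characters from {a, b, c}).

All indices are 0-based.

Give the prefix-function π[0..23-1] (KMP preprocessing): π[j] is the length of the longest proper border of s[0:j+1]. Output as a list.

π[0] = 0
j=1 s[j]='a': π[1]=1 (border 'a')
j=2 s[j]='c': k: 1→0; π[2]=0 (border '')
j=3 s[j]='b': π[3]=0 (border '')
j=4 s[j]='c': π[4]=0 (border '')
j=5 s[j]='a': π[5]=1 (border 'a')
j=6 s[j]='a': π[6]=2 (border 'aa')
j=7 s[j]='a': k: 2→1; π[7]=2 (border 'aa')
j=8 s[j]='a': k: 2→1; π[8]=2 (border 'aa')
j=9 s[j]='c': π[9]=3 (border 'aac')
j=10 s[j]='c': k: 3→0; π[10]=0 (border '')
j=11 s[j]='b': π[11]=0 (border '')
j=12 s[j]='c': π[12]=0 (border '')
j=13 s[j]='c': π[13]=0 (border '')
j=14 s[j]='b': π[14]=0 (border '')
j=15 s[j]='a': π[15]=1 (border 'a')
j=16 s[j]='c': k: 1→0; π[16]=0 (border '')
j=17 s[j]='a': π[17]=1 (border 'a')
j=18 s[j]='c': k: 1→0; π[18]=0 (border '')
j=19 s[j]='a': π[19]=1 (border 'a')
j=20 s[j]='b': k: 1→0; π[20]=0 (border '')
j=21 s[j]='a': π[21]=1 (border 'a')
j=22 s[j]='b': k: 1→0; π[22]=0 (border '')

[0, 1, 0, 0, 0, 1, 2, 2, 2, 3, 0, 0, 0, 0, 0, 1, 0, 1, 0, 1, 0, 1, 0]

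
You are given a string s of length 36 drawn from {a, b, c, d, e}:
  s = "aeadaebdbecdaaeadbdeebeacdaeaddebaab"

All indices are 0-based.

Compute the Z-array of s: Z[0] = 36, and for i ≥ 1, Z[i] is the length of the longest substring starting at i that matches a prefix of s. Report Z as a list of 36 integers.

[36, 0, 1, 0, 2, 0, 0, 0, 0, 0, 0, 0, 1, 4, 0, 1, 0, 0, 0, 0, 0, 0, 0, 1, 0, 0, 4, 0, 1, 0, 0, 0, 0, 1, 1, 0]

Z[0]=36
i=1: outside box; Z[1]=0
i=2: outside box; Z[2]=1 scan→box=[2,3)
i=3: outside box; Z[3]=0
i=4: outside box; Z[4]=2 scan→box=[4,6)
i=5: min(r-i=1, Z[1]=0)=0; Z[5]=0
i=6: outside box; Z[6]=0
i=7: outside box; Z[7]=0
i=8: outside box; Z[8]=0
i=9: outside box; Z[9]=0
i=10: outside box; Z[10]=0
i=11: outside box; Z[11]=0
i=12: outside box; Z[12]=1 scan→box=[12,13)
i=13: outside box; Z[13]=4 scan→box=[13,17)
i=14: min(r-i=3, Z[1]=0)=0; Z[14]=0
i=15: min(r-i=2, Z[2]=1)=1; Z[15]=1
i=16: min(r-i=1, Z[3]=0)=0; Z[16]=0
i=17: outside box; Z[17]=0
i=18: outside box; Z[18]=0
i=19: outside box; Z[19]=0
i=20: outside box; Z[20]=0
i=21: outside box; Z[21]=0
i=22: outside box; Z[22]=0
i=23: outside box; Z[23]=1 scan→box=[23,24)
i=24: outside box; Z[24]=0
i=25: outside box; Z[25]=0
i=26: outside box; Z[26]=4 scan→box=[26,30)
i=27: min(r-i=3, Z[1]=0)=0; Z[27]=0
i=28: min(r-i=2, Z[2]=1)=1; Z[28]=1
i=29: min(r-i=1, Z[3]=0)=0; Z[29]=0
i=30: outside box; Z[30]=0
i=31: outside box; Z[31]=0
i=32: outside box; Z[32]=0
i=33: outside box; Z[33]=1 scan→box=[33,34)
i=34: outside box; Z[34]=1 scan→box=[34,35)
i=35: outside box; Z[35]=0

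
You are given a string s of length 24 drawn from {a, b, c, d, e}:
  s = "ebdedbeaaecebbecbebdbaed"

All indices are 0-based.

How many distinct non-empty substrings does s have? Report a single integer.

271

rank→(start, suffix):
  0 → (7, 'aaecebbecbebdbaed')
  1 → (8, 'aecebbecbebdbaed')
  2 → (21, 'aed')
  3 → (20, 'baed')
  4 → (12, 'bbecbebdbaed')
  5 → (18, 'bdbaed')
  6 → (1, 'bdedbeaaecebbecbebdbaed')
  7 → (5, 'beaaecebbecbebdbaed')
  8 → (16, 'bebdbaed')
  9 → (13, 'becbebdbaed')
  10 → (15, 'cbebdbaed')
  11 → (10, 'cebbecbebdbaed')
  12 → (23, 'd')
  13 → (19, 'dbaed')
  14 → (4, 'dbeaaecebbecbebdbaed')
  15 → (2, 'dedbeaaecebbecbebdbaed')
  16 → (6, 'eaaecebbecbebdbaed')
  17 → (11, 'ebbecbebdbaed')
  18 → (17, 'ebdbaed')
  19 → (0, 'ebdedbeaaecebbecbebdbaed')
  20 → (14, 'ecbebdbaed')
  21 → (9, 'ecebbecbebdbaed')
  22 → (22, 'ed')
  23 → (3, 'edbeaaecebbecbebdbaed')

SA = [7, 8, 21, 20, 12, 18, 1, 5, 16, 13, 15, 10, 23, 19, 4, 2, 6, 11, 17, 0, 14, 9, 22, 3]
rank  pair      lcp
   1  s[7:],s[8:]  1  'a'
   2  s[8:],s[21:]  2  'ae'
   3  s[21:],s[20:]  0  ''
   4  s[20:],s[12:]  1  'b'
   5  s[12:],s[18:]  1  'b'
   6  s[18:],s[1:]  2  'bd'
   7  s[1:],s[5:]  1  'b'
   8  s[5:],s[16:]  2  'be'
   9  s[16:],s[13:]  2  'be'
  10  s[13:],s[15:]  0  ''
  11  s[15:],s[10:]  1  'c'
  12  s[10:],s[23:]  0  ''
  13  s[23:],s[19:]  1  'd'
  14  s[19:],s[4:]  2  'db'
  15  s[4:],s[2:]  1  'd'
  16  s[2:],s[6:]  0  ''
  17  s[6:],s[11:]  1  'e'
  18  s[11:],s[17:]  2  'eb'
  19  s[17:],s[0:]  3  'ebd'
  20  s[0:],s[14:]  1  'e'
  21  s[14:],s[9:]  2  'ec'
  22  s[9:],s[22:]  1  'e'
  23  s[22:],s[3:]  2  'ed'

n(n+1)/2 = 24·25/2 = 300
Σ LCP = 0 + 1 + 2 + 0 + 1 + 1 + 2 + 1 + 2 + 2 + 0 + 1 + 0 + 1 + 2 + 1 + 0 + 1 + 2 + 3 + 1 + 2 + 1 + 2 = 29
distinct = 300 − 29 = 271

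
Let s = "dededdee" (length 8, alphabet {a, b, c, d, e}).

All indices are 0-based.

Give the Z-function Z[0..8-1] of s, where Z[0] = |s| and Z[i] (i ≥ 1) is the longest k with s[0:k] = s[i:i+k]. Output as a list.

Z[0]=8
i=1: outside box; Z[1]=0
i=2: outside box; Z[2]=3 extend→box=[2,5)
i=3: min(r-i=2, Z[1]=0)=0; Z[3]=0
i=4: min(r-i=1, Z[2]=3)=1; Z[4]=1
i=5: outside box; Z[5]=2 extend→box=[5,7)
i=6: min(r-i=1, Z[1]=0)=0; Z[6]=0
i=7: outside box; Z[7]=0

[8, 0, 3, 0, 1, 2, 0, 0]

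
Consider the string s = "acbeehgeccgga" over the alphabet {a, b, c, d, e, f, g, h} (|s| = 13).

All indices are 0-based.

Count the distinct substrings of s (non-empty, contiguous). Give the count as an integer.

84

rank→(start, suffix):
  0 → (12, 'a')
  1 → (0, 'acbeehgeccgga')
  2 → (2, 'beehgeccgga')
  3 → (1, 'cbeehgeccgga')
  4 → (8, 'ccgga')
  5 → (9, 'cgga')
  6 → (7, 'eccgga')
  7 → (3, 'eehgeccgga')
  8 → (4, 'ehgeccgga')
  9 → (11, 'ga')
  10 → (6, 'geccgga')
  11 → (10, 'gga')
  12 → (5, 'hgeccgga')

SA = [12, 0, 2, 1, 8, 9, 7, 3, 4, 11, 6, 10, 5]
[i] adj suffixes → lcp
  [1] 12/0 → 1 ('a')
  [2] 0/2 → 0 ('')
  [3] 2/1 → 0 ('')
  [4] 1/8 → 1 ('c')
  [5] 8/9 → 1 ('c')
  [6] 9/7 → 0 ('')
  [7] 7/3 → 1 ('e')
  [8] 3/4 → 1 ('e')
  [9] 4/11 → 0 ('')
  [10] 11/6 → 1 ('g')
  [11] 6/10 → 1 ('g')
  [12] 10/5 → 0 ('')

n(n+1)/2 = 13·14/2 = 91
Σ LCP = 0 + 1 + 0 + 0 + 1 + 1 + 0 + 1 + 1 + 0 + 1 + 1 + 0 = 7
distinct = 91 − 7 = 84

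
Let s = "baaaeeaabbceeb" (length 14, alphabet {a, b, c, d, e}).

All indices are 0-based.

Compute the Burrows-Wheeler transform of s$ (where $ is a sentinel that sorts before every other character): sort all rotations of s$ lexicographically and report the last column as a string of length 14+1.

bbeaaae$abbeeac

rank  rotation         last
    0  $baaaeeaabbceeb  b
    1  aaaeeaabbceeb$b  b
    2  aabbceeb$baaaee  e
    3  aaeeaabbceeb$ba  a
    4  abbceeb$baaaeea  a
    5  aeeaabbceeb$baa  a
    6  b$baaaeeaabbcee  e
    7  baaaeeaabbceeb$  $
    8  bbceeb$baaaeeaa  a
    9  bceeb$baaaeeaab  b
   10  ceeb$baaaeeaabb  b
   11  eaabbceeb$baaae  e
   12  eb$baaaeeaabbce  e
   13  eeaabbceeb$baaa  a
   14  eeb$baaaeeaabbc  c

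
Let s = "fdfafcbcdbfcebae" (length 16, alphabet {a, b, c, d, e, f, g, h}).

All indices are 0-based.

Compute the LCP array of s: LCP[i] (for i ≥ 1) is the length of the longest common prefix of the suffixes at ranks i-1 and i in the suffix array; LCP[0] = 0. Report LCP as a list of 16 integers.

rank | idx | suffix
   0 |  14 | ae
   1 |   3 | afcbcdbfcebae
   2 |  13 | bae
   3 |   6 | bcdbfcebae
   4 |   9 | bfcebae
   5 |   5 | cbcdbfcebae
   6 |   7 | cdbfcebae
   7 |  11 | cebae
   8 |   8 | dbfcebae
   9 |   1 | dfafcbcdbfcebae
  10 |  15 | e
  11 |  12 | ebae
  12 |   2 | fafcbcdbfcebae
  13 |   4 | fcbcdbfcebae
  14 |  10 | fcebae
  15 |   0 | fdfafcbcdbfcebae

SA = [14, 3, 13, 6, 9, 5, 7, 11, 8, 1, 15, 12, 2, 4, 10, 0]
[i] adj suffixes → lcp
  [1] 14/3 → 1 ('a')
  [2] 3/13 → 0 ('')
  [3] 13/6 → 1 ('b')
  [4] 6/9 → 1 ('b')
  [5] 9/5 → 0 ('')
  [6] 5/7 → 1 ('c')
  [7] 7/11 → 1 ('c')
  [8] 11/8 → 0 ('')
  [9] 8/1 → 1 ('d')
  [10] 1/15 → 0 ('')
  [11] 15/12 → 1 ('e')
  [12] 12/2 → 0 ('')
  [13] 2/4 → 1 ('f')
  [14] 4/10 → 2 ('fc')
  [15] 10/0 → 1 ('f')

[0, 1, 0, 1, 1, 0, 1, 1, 0, 1, 0, 1, 0, 1, 2, 1]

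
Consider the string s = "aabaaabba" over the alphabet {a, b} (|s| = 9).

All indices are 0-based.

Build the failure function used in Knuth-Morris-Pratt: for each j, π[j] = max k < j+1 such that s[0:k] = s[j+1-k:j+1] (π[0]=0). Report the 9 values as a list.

π[0] = 0
j=1 s[j]='a': π[1]=1 (border 'a')
j=2 s[j]='b': k: 1→0; π[2]=0 (border '')
j=3 s[j]='a': π[3]=1 (border 'a')
j=4 s[j]='a': π[4]=2 (border 'aa')
j=5 s[j]='a': k: 2→1; π[5]=2 (border 'aa')
j=6 s[j]='b': π[6]=3 (border 'aab')
j=7 s[j]='b': k: 3→0; π[7]=0 (border '')
j=8 s[j]='a': π[8]=1 (border 'a')

[0, 1, 0, 1, 2, 2, 3, 0, 1]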